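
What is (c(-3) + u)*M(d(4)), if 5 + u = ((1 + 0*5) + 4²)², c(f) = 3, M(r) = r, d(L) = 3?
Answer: 861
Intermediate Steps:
u = 284 (u = -5 + ((1 + 0*5) + 4²)² = -5 + ((1 + 0) + 16)² = -5 + (1 + 16)² = -5 + 17² = -5 + 289 = 284)
(c(-3) + u)*M(d(4)) = (3 + 284)*3 = 287*3 = 861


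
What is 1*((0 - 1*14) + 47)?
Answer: 33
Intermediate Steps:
1*((0 - 1*14) + 47) = 1*((0 - 14) + 47) = 1*(-14 + 47) = 1*33 = 33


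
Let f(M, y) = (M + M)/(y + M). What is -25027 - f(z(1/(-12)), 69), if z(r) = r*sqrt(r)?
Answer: -205897354245/8227009 + 3312*I*sqrt(3)/8227009 ≈ -25027.0 + 0.00069728*I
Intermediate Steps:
z(r) = r**(3/2)
f(M, y) = 2*M/(M + y) (f(M, y) = (2*M)/(M + y) = 2*M/(M + y))
-25027 - f(z(1/(-12)), 69) = -25027 - 2*(1/(-12))**(3/2)/((1/(-12))**(3/2) + 69) = -25027 - 2*(-1/12)**(3/2)/((-1/12)**(3/2) + 69) = -25027 - 2*(-I*sqrt(3)/72)/(-I*sqrt(3)/72 + 69) = -25027 - 2*(-I*sqrt(3)/72)/(69 - I*sqrt(3)/72) = -25027 - (-1)*I*sqrt(3)/(36*(69 - I*sqrt(3)/72)) = -25027 + I*sqrt(3)/(36*(69 - I*sqrt(3)/72))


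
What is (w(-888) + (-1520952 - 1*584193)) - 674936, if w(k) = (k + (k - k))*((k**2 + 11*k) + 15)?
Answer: -694346489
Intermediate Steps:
w(k) = k*(15 + k**2 + 11*k) (w(k) = (k + 0)*(15 + k**2 + 11*k) = k*(15 + k**2 + 11*k))
(w(-888) + (-1520952 - 1*584193)) - 674936 = (-888*(15 + (-888)**2 + 11*(-888)) + (-1520952 - 1*584193)) - 674936 = (-888*(15 + 788544 - 9768) + (-1520952 - 584193)) - 674936 = (-888*778791 - 2105145) - 674936 = (-691566408 - 2105145) - 674936 = -693671553 - 674936 = -694346489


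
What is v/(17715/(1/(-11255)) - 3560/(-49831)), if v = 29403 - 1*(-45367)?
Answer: -745172774/1987084126703 ≈ -0.00037501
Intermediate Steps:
v = 74770 (v = 29403 + 45367 = 74770)
v/(17715/(1/(-11255)) - 3560/(-49831)) = 74770/(17715/(1/(-11255)) - 3560/(-49831)) = 74770/(17715/(-1/11255) - 3560*(-1/49831)) = 74770/(17715*(-11255) + 3560/49831) = 74770/(-199382325 + 3560/49831) = 74770/(-9935420633515/49831) = 74770*(-49831/9935420633515) = -745172774/1987084126703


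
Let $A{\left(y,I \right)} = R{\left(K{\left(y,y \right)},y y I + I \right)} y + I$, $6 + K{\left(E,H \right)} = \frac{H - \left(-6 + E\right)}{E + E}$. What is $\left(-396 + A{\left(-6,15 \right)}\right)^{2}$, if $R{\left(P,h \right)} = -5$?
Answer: $123201$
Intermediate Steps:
$K{\left(E,H \right)} = -6 + \frac{6 + H - E}{2 E}$ ($K{\left(E,H \right)} = -6 + \frac{H - \left(-6 + E\right)}{E + E} = -6 + \frac{6 + H - E}{2 E}$)
$A{\left(y,I \right)} = I - 5 y$ ($A{\left(y,I \right)} = - 5 y + I = I - 5 y$)
$\left(-396 + A{\left(-6,15 \right)}\right)^{2} = \left(-396 + \left(15 - -30\right)\right)^{2} = \left(-396 + \left(15 + 30\right)\right)^{2} = \left(-396 + 45\right)^{2} = \left(-351\right)^{2} = 123201$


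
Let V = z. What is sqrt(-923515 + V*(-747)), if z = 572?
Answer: I*sqrt(1350799) ≈ 1162.2*I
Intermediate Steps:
V = 572
sqrt(-923515 + V*(-747)) = sqrt(-923515 + 572*(-747)) = sqrt(-923515 - 427284) = sqrt(-1350799) = I*sqrt(1350799)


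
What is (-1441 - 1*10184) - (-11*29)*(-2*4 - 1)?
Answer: -14496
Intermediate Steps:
(-1441 - 1*10184) - (-11*29)*(-2*4 - 1) = (-1441 - 10184) - (-319)*(-8 - 1) = -11625 - (-319)*(-9) = -11625 - 1*2871 = -11625 - 2871 = -14496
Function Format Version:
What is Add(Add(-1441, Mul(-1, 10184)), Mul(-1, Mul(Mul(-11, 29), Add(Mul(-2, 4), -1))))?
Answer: -14496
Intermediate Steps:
Add(Add(-1441, Mul(-1, 10184)), Mul(-1, Mul(Mul(-11, 29), Add(Mul(-2, 4), -1)))) = Add(Add(-1441, -10184), Mul(-1, Mul(-319, Add(-8, -1)))) = Add(-11625, Mul(-1, Mul(-319, -9))) = Add(-11625, Mul(-1, 2871)) = Add(-11625, -2871) = -14496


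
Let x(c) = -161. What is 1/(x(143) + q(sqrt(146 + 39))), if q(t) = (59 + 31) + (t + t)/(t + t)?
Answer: -1/70 ≈ -0.014286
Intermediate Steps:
q(t) = 91 (q(t) = 90 + (2*t)/((2*t)) = 90 + (2*t)*(1/(2*t)) = 90 + 1 = 91)
1/(x(143) + q(sqrt(146 + 39))) = 1/(-161 + 91) = 1/(-70) = -1/70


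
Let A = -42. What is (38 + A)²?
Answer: 16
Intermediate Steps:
(38 + A)² = (38 - 42)² = (-4)² = 16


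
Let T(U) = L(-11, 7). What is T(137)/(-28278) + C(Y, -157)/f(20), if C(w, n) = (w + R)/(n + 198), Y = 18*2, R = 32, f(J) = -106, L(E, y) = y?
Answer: -976663/61448094 ≈ -0.015894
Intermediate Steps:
Y = 36
T(U) = 7
C(w, n) = (32 + w)/(198 + n) (C(w, n) = (w + 32)/(n + 198) = (32 + w)/(198 + n))
T(137)/(-28278) + C(Y, -157)/f(20) = 7/(-28278) + ((32 + 36)/(198 - 157))/(-106) = 7*(-1/28278) + (68/41)*(-1/106) = -7/28278 + ((1/41)*68)*(-1/106) = -7/28278 + (68/41)*(-1/106) = -7/28278 - 34/2173 = -976663/61448094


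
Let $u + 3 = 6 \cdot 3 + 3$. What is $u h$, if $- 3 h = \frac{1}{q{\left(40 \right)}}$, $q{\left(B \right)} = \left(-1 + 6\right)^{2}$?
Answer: $- \frac{6}{25} \approx -0.24$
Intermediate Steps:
$u = 18$ ($u = -3 + \left(6 \cdot 3 + 3\right) = -3 + \left(18 + 3\right) = -3 + 21 = 18$)
$q{\left(B \right)} = 25$ ($q{\left(B \right)} = 5^{2} = 25$)
$h = - \frac{1}{75}$ ($h = - \frac{1}{3 \cdot 25} = \left(- \frac{1}{3}\right) \frac{1}{25} = - \frac{1}{75} \approx -0.013333$)
$u h = 18 \left(- \frac{1}{75}\right) = - \frac{6}{25}$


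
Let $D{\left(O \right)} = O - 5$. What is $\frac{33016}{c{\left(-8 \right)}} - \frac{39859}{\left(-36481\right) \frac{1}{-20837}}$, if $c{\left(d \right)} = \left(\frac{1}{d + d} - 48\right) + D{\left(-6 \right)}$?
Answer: $- \frac{804133481071}{34474545} \approx -23325.0$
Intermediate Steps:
$D{\left(O \right)} = -5 + O$ ($D{\left(O \right)} = O - 5 = -5 + O$)
$c{\left(d \right)} = -59 + \frac{1}{2 d}$ ($c{\left(d \right)} = \left(\frac{1}{d + d} - 48\right) - 11 = \left(\frac{1}{2 d} - 48\right) - 11 = \left(-48 + \frac{1}{2 d}\right) - 11 = -59 + \frac{1}{2 d}$)
$\frac{33016}{c{\left(-8 \right)}} - \frac{39859}{\left(-36481\right) \frac{1}{-20837}} = \frac{33016}{-59 + \frac{1}{2 \left(-8\right)}} - \frac{39859}{\left(-36481\right) \frac{1}{-20837}} = \frac{33016}{-59 + \frac{1}{2} \left(- \frac{1}{8}\right)} - \frac{39859}{\left(-36481\right) \left(- \frac{1}{20837}\right)} = \frac{33016}{-59 - \frac{1}{16}} - \frac{39859}{\frac{36481}{20837}} = \frac{33016}{- \frac{945}{16}} - \frac{830541983}{36481} = 33016 \left(- \frac{16}{945}\right) - \frac{830541983}{36481} = - \frac{528256}{945} - \frac{830541983}{36481} = - \frac{804133481071}{34474545}$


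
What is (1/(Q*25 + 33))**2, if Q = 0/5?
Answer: 1/1089 ≈ 0.00091827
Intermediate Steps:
Q = 0 (Q = 0*(1/5) = 0)
(1/(Q*25 + 33))**2 = (1/(0*25 + 33))**2 = (1/(0 + 33))**2 = (1/33)**2 = 1/1089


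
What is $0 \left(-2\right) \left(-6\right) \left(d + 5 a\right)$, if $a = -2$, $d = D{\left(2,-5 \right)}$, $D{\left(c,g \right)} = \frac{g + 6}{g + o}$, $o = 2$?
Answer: $0$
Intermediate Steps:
$D{\left(c,g \right)} = \frac{6 + g}{2 + g}$ ($D{\left(c,g \right)} = \frac{g + 6}{g + 2} = \frac{6 + g}{2 + g}$)
$d = - \frac{1}{3}$ ($d = \frac{6 - 5}{2 - 5} = \frac{1}{-3} \cdot 1 = \left(- \frac{1}{3}\right) 1 = - \frac{1}{3} \approx -0.33333$)
$0 \left(-2\right) \left(-6\right) \left(d + 5 a\right) = 0 \left(-2\right) \left(-6\right) \left(- \frac{1}{3} + 5 \left(-2\right)\right) = 0 \left(-6\right) \left(- \frac{1}{3} - 10\right) = 0 \left(- \frac{31}{3}\right) = 0$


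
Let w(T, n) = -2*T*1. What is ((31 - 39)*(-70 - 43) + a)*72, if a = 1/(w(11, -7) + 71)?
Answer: 3189384/49 ≈ 65090.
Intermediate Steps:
w(T, n) = -2*T
a = 1/49 (a = 1/(-2*11 + 71) = 1/(-22 + 71) = 1/49 ≈ 0.020408)
((31 - 39)*(-70 - 43) + a)*72 = ((31 - 39)*(-70 - 43) + 1/49)*72 = (-8*(-113) + 1/49)*72 = (904 + 1/49)*72 = (44297/49)*72 = 3189384/49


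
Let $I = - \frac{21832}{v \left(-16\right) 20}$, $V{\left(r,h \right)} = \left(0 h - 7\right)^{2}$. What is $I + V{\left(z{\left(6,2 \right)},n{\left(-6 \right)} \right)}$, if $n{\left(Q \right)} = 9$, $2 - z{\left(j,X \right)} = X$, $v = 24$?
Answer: $\frac{49769}{960} \approx 51.843$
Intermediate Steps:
$z{\left(j,X \right)} = 2 - X$
$V{\left(r,h \right)} = 49$ ($V{\left(r,h \right)} = \left(0 - 7\right)^{2} = \left(-7\right)^{2} = 49$)
$I = \frac{2729}{960}$ ($I = - \frac{21832}{24 \left(-16\right) 20} = - \frac{21832}{\left(-384\right) 20} = - \frac{21832}{-7680} = \left(-21832\right) \left(- \frac{1}{7680}\right) = \frac{2729}{960} \approx 2.8427$)
$I + V{\left(z{\left(6,2 \right)},n{\left(-6 \right)} \right)} = \frac{2729}{960} + 49 = \frac{49769}{960}$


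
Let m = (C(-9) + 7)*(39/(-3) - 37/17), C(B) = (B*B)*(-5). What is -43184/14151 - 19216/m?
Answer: -754753444/121090107 ≈ -6.2330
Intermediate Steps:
C(B) = -5*B² (C(B) = B²*(-5) = -5*B²)
m = 102684/17 (m = (-5*(-9)² + 7)*(39/(-3) - 37/17) = (-5*81 + 7)*(39*(-⅓) - 37*1/17) = (-405 + 7)*(-13 - 37/17) = -398*(-258/17) = 102684/17 ≈ 6040.2)
-43184/14151 - 19216/m = -43184/14151 - 19216/102684/17 = -43184*1/14151 - 19216*17/102684 = -43184/14151 - 81668/25671 = -754753444/121090107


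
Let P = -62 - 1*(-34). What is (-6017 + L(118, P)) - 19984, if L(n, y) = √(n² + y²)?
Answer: -26001 + 2*√3677 ≈ -25880.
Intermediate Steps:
P = -28 (P = -62 + 34 = -28)
(-6017 + L(118, P)) - 19984 = (-6017 + √(118² + (-28)²)) - 19984 = (-6017 + √(13924 + 784)) - 19984 = (-6017 + √14708) - 19984 = (-6017 + 2*√3677) - 19984 = -26001 + 2*√3677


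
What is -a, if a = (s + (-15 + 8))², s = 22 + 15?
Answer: -900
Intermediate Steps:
s = 37
a = 900 (a = (37 + (-15 + 8))² = (37 - 7)² = 30² = 900)
-a = -1*900 = -900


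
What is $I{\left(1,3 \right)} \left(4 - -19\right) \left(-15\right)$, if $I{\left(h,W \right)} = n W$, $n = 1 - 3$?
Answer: $2070$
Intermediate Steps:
$n = -2$ ($n = 1 - 3 = -2$)
$I{\left(h,W \right)} = - 2 W$
$I{\left(1,3 \right)} \left(4 - -19\right) \left(-15\right) = \left(-2\right) 3 \left(4 - -19\right) \left(-15\right) = - 6 \left(4 + 19\right) \left(-15\right) = \left(-6\right) 23 \left(-15\right) = \left(-138\right) \left(-15\right) = 2070$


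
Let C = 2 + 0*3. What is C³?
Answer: 8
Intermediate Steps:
C = 2 (C = 2 + 0 = 2)
C³ = 2³ = 8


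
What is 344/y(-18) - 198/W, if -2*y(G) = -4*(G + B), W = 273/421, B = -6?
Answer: -170629/546 ≈ -312.51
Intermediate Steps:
W = 273/421 (W = 273*(1/421) = 273/421 ≈ 0.64846)
y(G) = -12 + 2*G (y(G) = -(-2)*(G - 6) = -(-2)*(-6 + G) = -(24 - 4*G)/2 = -12 + 2*G)
344/y(-18) - 198/W = 344/(-12 + 2*(-18)) - 198/273/421 = 344/(-12 - 36) - 198*421/273 = 344/(-48) - 27786/91 = 344*(-1/48) - 27786/91 = -43/6 - 27786/91 = -170629/546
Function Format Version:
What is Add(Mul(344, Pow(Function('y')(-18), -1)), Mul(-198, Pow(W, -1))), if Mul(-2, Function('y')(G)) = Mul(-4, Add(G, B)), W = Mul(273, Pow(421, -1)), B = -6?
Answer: Rational(-170629, 546) ≈ -312.51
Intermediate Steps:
W = Rational(273, 421) (W = Mul(273, Rational(1, 421)) = Rational(273, 421) ≈ 0.64846)
Function('y')(G) = Add(-12, Mul(2, G)) (Function('y')(G) = Mul(Rational(-1, 2), Mul(-4, Add(G, -6))) = Mul(Rational(-1, 2), Mul(-4, Add(-6, G))) = Mul(Rational(-1, 2), Add(24, Mul(-4, G))) = Add(-12, Mul(2, G)))
Add(Mul(344, Pow(Function('y')(-18), -1)), Mul(-198, Pow(W, -1))) = Add(Mul(344, Pow(Add(-12, Mul(2, -18)), -1)), Mul(-198, Pow(Rational(273, 421), -1))) = Add(Mul(344, Pow(Add(-12, -36), -1)), Mul(-198, Rational(421, 273))) = Add(Mul(344, Pow(-48, -1)), Rational(-27786, 91)) = Add(Mul(344, Rational(-1, 48)), Rational(-27786, 91)) = Add(Rational(-43, 6), Rational(-27786, 91)) = Rational(-170629, 546)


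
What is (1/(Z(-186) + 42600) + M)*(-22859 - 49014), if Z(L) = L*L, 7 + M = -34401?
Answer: 190906185308191/77196 ≈ 2.4730e+9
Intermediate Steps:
M = -34408 (M = -7 - 34401 = -34408)
Z(L) = L**2
(1/(Z(-186) + 42600) + M)*(-22859 - 49014) = (1/((-186)**2 + 42600) - 34408)*(-22859 - 49014) = (1/(34596 + 42600) - 34408)*(-71873) = (1/77196 - 34408)*(-71873) = -2656159967/77196*(-71873) = 190906185308191/77196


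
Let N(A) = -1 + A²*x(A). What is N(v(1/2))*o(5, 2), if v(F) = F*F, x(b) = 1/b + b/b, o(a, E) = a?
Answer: -55/16 ≈ -3.4375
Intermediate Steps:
x(b) = 1 + 1/b (x(b) = 1/b + 1 = 1 + 1/b)
v(F) = F²
N(A) = -1 + A*(1 + A) (N(A) = -1 + A²*((1 + A)/A) = -1 + A*(1 + A))
N(v(1/2))*o(5, 2) = (-1 + (1/2)²*(1 + (1/2)²))*5 = (-1 + (½)²*(1 + (½)²))*5 = (-1 + (1 + ¼)/4)*5 = (-1 + (¼)*(5/4))*5 = (-1 + 5/16)*5 = -11/16*5 = -55/16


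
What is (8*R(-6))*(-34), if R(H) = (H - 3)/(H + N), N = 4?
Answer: -1224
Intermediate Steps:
R(H) = (-3 + H)/(4 + H) (R(H) = (H - 3)/(H + 4) = (-3 + H)/(4 + H))
(8*R(-6))*(-34) = (8*((-3 - 6)/(4 - 6)))*(-34) = (8*(-9/(-2)))*(-34) = (8*(-½*(-9)))*(-34) = (8*(9/2))*(-34) = 36*(-34) = -1224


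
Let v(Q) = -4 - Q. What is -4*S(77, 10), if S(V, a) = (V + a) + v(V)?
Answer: -24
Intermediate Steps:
S(V, a) = -4 + a (S(V, a) = (V + a) + (-4 - V) = -4 + a)
-4*S(77, 10) = -4*(-4 + 10) = -4*6 = -24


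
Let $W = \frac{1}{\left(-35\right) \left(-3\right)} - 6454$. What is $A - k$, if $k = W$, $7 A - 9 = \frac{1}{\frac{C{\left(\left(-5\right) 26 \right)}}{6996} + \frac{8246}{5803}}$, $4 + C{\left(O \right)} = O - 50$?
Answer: $\frac{1370668863967}{212329740} \approx 6455.4$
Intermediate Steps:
$C{\left(O \right)} = -54 + O$ ($C{\left(O \right)} = -4 + \left(O - 50\right) = -4 + \left(-50 + O\right) = -54 + O$)
$A = \frac{19649613}{14155316}$ ($A = \frac{9}{7} + \frac{1}{7 \left(\frac{-54 - 130}{6996} + \frac{8246}{5803}\right)} = \frac{9}{7} + \frac{1}{7 \left(\left(-54 - 130\right) \frac{1}{6996} + 8246 \cdot \frac{1}{5803}\right)} = \frac{9}{7} + \frac{1}{7 \left(\left(-184\right) \frac{1}{6996} + \frac{1178}{829}\right)} = \frac{9}{7} + \frac{1}{7 \left(- \frac{46}{1749} + \frac{1178}{829}\right)} = \frac{9}{7} + \frac{1}{7 \cdot \frac{2022188}{1449921}} = \frac{9}{7} + \frac{1}{7} \cdot \frac{1449921}{2022188} = \frac{9}{7} + \frac{1449921}{14155316} = \frac{19649613}{14155316} \approx 1.3881$)
$W = - \frac{677669}{105}$ ($W = \frac{1}{105} - 6454 = - \frac{677669}{105} \approx -6454.0$)
$k = - \frac{677669}{105} \approx -6454.0$
$A - k = \frac{19649613}{14155316} - - \frac{677669}{105} = \frac{19649613}{14155316} + \frac{677669}{105} = \frac{1370668863967}{212329740}$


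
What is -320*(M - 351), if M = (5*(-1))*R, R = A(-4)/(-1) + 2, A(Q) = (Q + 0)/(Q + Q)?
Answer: 114720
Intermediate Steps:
A(Q) = 1/2 (A(Q) = Q/((2*Q)) = Q*(1/(2*Q)) = 1/2)
R = 3/2 (R = (1/2)/(-1) + 2 = -1*1/2 + 2 = -1/2 + 2 = 3/2 ≈ 1.5000)
M = -15/2 (M = (5*(-1))*(3/2) = -5*3/2 = -15/2 ≈ -7.5000)
-320*(M - 351) = -320*(-15/2 - 351) = -320*(-717/2) = 114720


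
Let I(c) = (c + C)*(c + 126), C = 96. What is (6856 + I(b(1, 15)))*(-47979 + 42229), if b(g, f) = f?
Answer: -129415250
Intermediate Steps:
I(c) = (96 + c)*(126 + c) (I(c) = (c + 96)*(c + 126) = (96 + c)*(126 + c))
(6856 + I(b(1, 15)))*(-47979 + 42229) = (6856 + (12096 + 15**2 + 222*15))*(-47979 + 42229) = (6856 + (12096 + 225 + 3330))*(-5750) = (6856 + 15651)*(-5750) = 22507*(-5750) = -129415250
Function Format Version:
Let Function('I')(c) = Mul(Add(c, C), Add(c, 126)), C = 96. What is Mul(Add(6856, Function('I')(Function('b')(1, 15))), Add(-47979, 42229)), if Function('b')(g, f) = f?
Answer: -129415250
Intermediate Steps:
Function('I')(c) = Mul(Add(96, c), Add(126, c)) (Function('I')(c) = Mul(Add(c, 96), Add(c, 126)) = Mul(Add(96, c), Add(126, c)))
Mul(Add(6856, Function('I')(Function('b')(1, 15))), Add(-47979, 42229)) = Mul(Add(6856, Add(12096, Pow(15, 2), Mul(222, 15))), Add(-47979, 42229)) = Mul(Add(6856, Add(12096, 225, 3330)), -5750) = Mul(Add(6856, 15651), -5750) = Mul(22507, -5750) = -129415250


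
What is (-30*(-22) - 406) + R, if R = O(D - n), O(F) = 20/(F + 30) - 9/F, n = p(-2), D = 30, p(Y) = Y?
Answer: 252009/992 ≈ 254.04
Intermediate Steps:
n = -2
O(F) = -9/F + 20/(30 + F) (O(F) = 20/(30 + F) - 9/F = -9/F + 20/(30 + F))
R = 41/992 (R = (-270 + 11*(30 - 1*(-2)))/((30 - 1*(-2))*(30 + (30 - 1*(-2)))) = (-270 + 11*(30 + 2))/((30 + 2)*(30 + (30 + 2))) = (-270 + 11*32)/(32*(30 + 32)) = (1/32)*(-270 + 352)/62 = (1/32)*(1/62)*82 = 41/992 ≈ 0.041331)
(-30*(-22) - 406) + R = (-30*(-22) - 406) + 41/992 = (660 - 406) + 41/992 = 254 + 41/992 = 252009/992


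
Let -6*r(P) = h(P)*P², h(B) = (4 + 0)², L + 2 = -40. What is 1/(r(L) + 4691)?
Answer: -1/13 ≈ -0.076923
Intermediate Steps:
L = -42 (L = -2 - 40 = -42)
h(B) = 16 (h(B) = 4² = 16)
r(P) = -8*P²/3
1/(r(L) + 4691) = 1/(-8/3*(-42)² + 4691) = 1/(-8/3*1764 + 4691) = 1/(-4704 + 4691) = 1/(-13) = -1/13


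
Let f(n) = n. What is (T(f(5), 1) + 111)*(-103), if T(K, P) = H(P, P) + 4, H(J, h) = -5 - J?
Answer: -11227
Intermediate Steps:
T(K, P) = -1 - P (T(K, P) = (-5 - P) + 4 = -1 - P)
(T(f(5), 1) + 111)*(-103) = ((-1 - 1*1) + 111)*(-103) = ((-1 - 1) + 111)*(-103) = (-2 + 111)*(-103) = 109*(-103) = -11227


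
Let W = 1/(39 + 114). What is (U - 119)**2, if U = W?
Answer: 331458436/23409 ≈ 14159.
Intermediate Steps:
W = 1/153 ≈ 0.0065359
U = 1/153 ≈ 0.0065359
(U - 119)**2 = (1/153 - 119)**2 = (-18206/153)**2 = 331458436/23409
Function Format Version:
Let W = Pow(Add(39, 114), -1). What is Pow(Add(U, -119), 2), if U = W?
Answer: Rational(331458436, 23409) ≈ 14159.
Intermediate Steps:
W = Rational(1, 153) (W = Pow(153, -1) = Rational(1, 153) ≈ 0.0065359)
U = Rational(1, 153) ≈ 0.0065359
Pow(Add(U, -119), 2) = Pow(Add(Rational(1, 153), -119), 2) = Pow(Rational(-18206, 153), 2) = Rational(331458436, 23409)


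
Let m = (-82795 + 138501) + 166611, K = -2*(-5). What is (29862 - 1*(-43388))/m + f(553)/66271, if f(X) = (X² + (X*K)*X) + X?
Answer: 752829226034/14733169907 ≈ 51.098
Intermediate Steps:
K = 10
f(X) = X + 11*X² (f(X) = (X² + (X*10)*X) + X = (X² + (10*X)*X) + X = (X² + 10*X²) + X = 11*X² + X = X + 11*X²)
m = 222317 (m = 55706 + 166611 = 222317)
(29862 - 1*(-43388))/m + f(553)/66271 = (29862 - 1*(-43388))/222317 + (553*(1 + 11*553))/66271 = (29862 + 43388)*(1/222317) + (553*(1 + 6083))*(1/66271) = 73250*(1/222317) + (553*6084)*(1/66271) = 73250/222317 + 3364452*(1/66271) = 73250/222317 + 3364452/66271 = 752829226034/14733169907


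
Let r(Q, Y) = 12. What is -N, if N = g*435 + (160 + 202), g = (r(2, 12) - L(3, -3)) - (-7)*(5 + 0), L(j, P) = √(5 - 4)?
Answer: -20372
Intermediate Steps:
L(j, P) = 1 (L(j, P) = √1 = 1)
g = 46 (g = (12 - 1*1) - (-7)*(5 + 0) = (12 - 1) - (-7)*5 = 11 - 1*(-35) = 11 + 35 = 46)
N = 20372 (N = 46*435 + (160 + 202) = 20010 + 362 = 20372)
-N = -1*20372 = -20372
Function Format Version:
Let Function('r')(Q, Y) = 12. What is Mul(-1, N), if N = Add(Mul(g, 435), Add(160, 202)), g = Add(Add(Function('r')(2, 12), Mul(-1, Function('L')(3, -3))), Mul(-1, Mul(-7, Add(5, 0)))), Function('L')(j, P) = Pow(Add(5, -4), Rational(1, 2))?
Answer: -20372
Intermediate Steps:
Function('L')(j, P) = 1 (Function('L')(j, P) = Pow(1, Rational(1, 2)) = 1)
g = 46 (g = Add(Add(12, Mul(-1, 1)), Mul(-1, Mul(-7, Add(5, 0)))) = Add(Add(12, -1), Mul(-1, Mul(-7, 5))) = Add(11, Mul(-1, -35)) = Add(11, 35) = 46)
N = 20372 (N = Add(Mul(46, 435), Add(160, 202)) = Add(20010, 362) = 20372)
Mul(-1, N) = Mul(-1, 20372) = -20372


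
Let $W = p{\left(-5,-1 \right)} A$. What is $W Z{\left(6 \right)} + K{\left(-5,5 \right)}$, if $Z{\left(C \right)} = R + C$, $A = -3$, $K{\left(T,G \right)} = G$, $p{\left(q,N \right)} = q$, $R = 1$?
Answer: $110$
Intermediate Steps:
$Z{\left(C \right)} = 1 + C$
$W = 15$ ($W = \left(-5\right) \left(-3\right) = 15$)
$W Z{\left(6 \right)} + K{\left(-5,5 \right)} = 15 \left(1 + 6\right) + 5 = 15 \cdot 7 + 5 = 105 + 5 = 110$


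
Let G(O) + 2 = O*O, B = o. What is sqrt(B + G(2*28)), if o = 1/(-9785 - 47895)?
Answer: sqrt(651672673995)/14420 ≈ 55.982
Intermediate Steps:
o = -1/57680 (o = 1/(-57680) = -1/57680 ≈ -1.7337e-5)
B = -1/57680 ≈ -1.7337e-5
G(O) = -2 + O**2 (G(O) = -2 + O*O = -2 + O**2)
sqrt(B + G(2*28)) = sqrt(-1/57680 + (-2 + (2*28)**2)) = sqrt(-1/57680 + (-2 + 56**2)) = sqrt(-1/57680 + (-2 + 3136)) = sqrt(-1/57680 + 3134) = sqrt(180769119/57680) = sqrt(651672673995)/14420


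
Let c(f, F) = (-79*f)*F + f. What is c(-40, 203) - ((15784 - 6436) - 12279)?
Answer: 644371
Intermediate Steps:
c(f, F) = f - 79*F*f (c(f, F) = -79*F*f + f = f - 79*F*f)
c(-40, 203) - ((15784 - 6436) - 12279) = -40*(1 - 79*203) - ((15784 - 6436) - 12279) = -40*(1 - 16037) - (9348 - 12279) = -40*(-16036) - 1*(-2931) = 641440 + 2931 = 644371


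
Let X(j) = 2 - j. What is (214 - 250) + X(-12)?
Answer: -22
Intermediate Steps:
(214 - 250) + X(-12) = (214 - 250) + (2 - 1*(-12)) = -36 + (2 + 12) = -36 + 14 = -22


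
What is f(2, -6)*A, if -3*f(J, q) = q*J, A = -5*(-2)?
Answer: 40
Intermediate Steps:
A = 10
f(J, q) = -J*q/3 (f(J, q) = -q*J/3 = -J*q/3)
f(2, -6)*A = -⅓*2*(-6)*10 = 4*10 = 40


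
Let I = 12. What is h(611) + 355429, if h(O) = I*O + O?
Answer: 363372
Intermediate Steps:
h(O) = 13*O (h(O) = 12*O + O = 13*O)
h(611) + 355429 = 13*611 + 355429 = 7943 + 355429 = 363372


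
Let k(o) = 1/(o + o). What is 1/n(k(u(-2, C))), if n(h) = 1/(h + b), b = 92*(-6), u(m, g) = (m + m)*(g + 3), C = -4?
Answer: -4415/8 ≈ -551.88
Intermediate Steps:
u(m, g) = 2*m*(3 + g) (u(m, g) = (2*m)*(3 + g) = 2*m*(3 + g))
b = -552
k(o) = 1/(2*o)
n(h) = 1/(-552 + h) (n(h) = 1/(h - 552) = 1/(-552 + h))
1/n(k(u(-2, C))) = 1/(1/(-552 + 1/(2*((2*(-2)*(3 - 4)))))) = 1/(1/(-552 + 1/(2*((2*(-2)*(-1)))))) = 1/(1/(-552 + (½)/4)) = 1/(1/(-552 + (½)*(¼))) = 1/(1/(-552 + ⅛)) = 1/(1/(-4415/8)) = 1/(-8/4415) = -4415/8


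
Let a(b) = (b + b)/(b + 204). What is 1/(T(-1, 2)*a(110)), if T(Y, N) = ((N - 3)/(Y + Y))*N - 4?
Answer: -157/330 ≈ -0.47576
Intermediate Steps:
T(Y, N) = -4 + N*(-3 + N)/(2*Y) (T(Y, N) = ((-3 + N)/((2*Y)))*N - 4 = ((-3 + N)*(1/(2*Y)))*N - 4 = ((-3 + N)/(2*Y))*N - 4 = N*(-3 + N)/(2*Y) - 4 = -4 + N*(-3 + N)/(2*Y))
a(b) = 2*b/(204 + b) (a(b) = (2*b)/(204 + b) = 2*b/(204 + b))
1/(T(-1, 2)*a(110)) = 1/(((½)*(2² - 8*(-1) - 3*2)/(-1))*(2*110/(204 + 110))) = 1/(((½)*(-1)*(4 + 8 - 6))*(2*110/314)) = 1/(((½)*(-1)*6)*(2*110*(1/314))) = 1/(-3*110/157) = 1/(-330/157) = -157/330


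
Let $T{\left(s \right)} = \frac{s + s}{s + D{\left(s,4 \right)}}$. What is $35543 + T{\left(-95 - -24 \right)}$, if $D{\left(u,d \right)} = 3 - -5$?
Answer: $\frac{2239351}{63} \approx 35545.0$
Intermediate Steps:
$D{\left(u,d \right)} = 8$ ($D{\left(u,d \right)} = 3 + 5 = 8$)
$T{\left(s \right)} = \frac{2 s}{8 + s}$ ($T{\left(s \right)} = \frac{s + s}{s + 8} = \frac{2 s}{8 + s}$)
$35543 + T{\left(-95 - -24 \right)} = 35543 + \frac{2 \left(-95 - -24\right)}{8 - 71} = 35543 + \frac{2 \left(-95 + 24\right)}{8 + \left(-95 + 24\right)} = 35543 + 2 \left(-71\right) \frac{1}{8 - 71} = 35543 + 2 \left(-71\right) \frac{1}{-63} = 35543 + 2 \left(-71\right) \left(- \frac{1}{63}\right) = 35543 + \frac{142}{63} = \frac{2239351}{63}$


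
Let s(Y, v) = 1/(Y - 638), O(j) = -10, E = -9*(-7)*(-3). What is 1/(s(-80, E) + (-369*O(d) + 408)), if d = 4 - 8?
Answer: 718/2942363 ≈ 0.00024402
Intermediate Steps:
d = -4
E = -189 (E = 63*(-3) = -189)
s(Y, v) = 1/(-638 + Y)
1/(s(-80, E) + (-369*O(d) + 408)) = 1/(1/(-638 - 80) + (-369*(-10) + 408)) = 1/(1/(-718) + (3690 + 408)) = 1/(-1/718 + 4098) = 1/(2942363/718) = 718/2942363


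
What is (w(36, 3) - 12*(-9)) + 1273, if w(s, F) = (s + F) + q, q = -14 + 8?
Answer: 1414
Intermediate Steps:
q = -6
w(s, F) = -6 + F + s (w(s, F) = (s + F) - 6 = (F + s) - 6 = -6 + F + s)
(w(36, 3) - 12*(-9)) + 1273 = ((-6 + 3 + 36) - 12*(-9)) + 1273 = (33 + 108) + 1273 = 141 + 1273 = 1414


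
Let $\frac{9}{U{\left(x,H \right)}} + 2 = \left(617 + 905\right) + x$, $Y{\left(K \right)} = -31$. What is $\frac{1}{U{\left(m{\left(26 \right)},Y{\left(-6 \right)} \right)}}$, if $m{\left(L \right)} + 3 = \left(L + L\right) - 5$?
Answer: $\frac{1564}{9} \approx 173.78$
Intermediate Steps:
$m{\left(L \right)} = -8 + 2 L$ ($m{\left(L \right)} = -3 + \left(\left(L + L\right) - 5\right) = -3 + \left(2 L - 5\right) = -3 + \left(-5 + 2 L\right) = -8 + 2 L$)
$U{\left(x,H \right)} = \frac{9}{1520 + x}$ ($U{\left(x,H \right)} = \frac{9}{-2 + \left(\left(617 + 905\right) + x\right)} = \frac{9}{-2 + \left(1522 + x\right)} = \frac{9}{1520 + x}$)
$\frac{1}{U{\left(m{\left(26 \right)},Y{\left(-6 \right)} \right)}} = \frac{1}{9 \frac{1}{1520 + \left(-8 + 2 \cdot 26\right)}} = \frac{1}{9 \frac{1}{1520 + \left(-8 + 52\right)}} = \frac{1}{9 \frac{1}{1520 + 44}} = \frac{1}{9 \cdot \frac{1}{1564}} = \frac{1}{\frac{9}{1564}} = \frac{1564}{9}$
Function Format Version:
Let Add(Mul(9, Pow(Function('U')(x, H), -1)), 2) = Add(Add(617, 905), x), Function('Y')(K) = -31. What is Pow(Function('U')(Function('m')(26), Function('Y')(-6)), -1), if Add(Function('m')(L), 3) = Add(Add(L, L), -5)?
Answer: Rational(1564, 9) ≈ 173.78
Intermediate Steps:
Function('m')(L) = Add(-8, Mul(2, L)) (Function('m')(L) = Add(-3, Add(Add(L, L), -5)) = Add(-3, Add(Mul(2, L), -5)) = Add(-3, Add(-5, Mul(2, L))) = Add(-8, Mul(2, L)))
Function('U')(x, H) = Mul(9, Pow(Add(1520, x), -1)) (Function('U')(x, H) = Mul(9, Pow(Add(-2, Add(Add(617, 905), x)), -1)) = Mul(9, Pow(Add(-2, Add(1522, x)), -1)) = Mul(9, Pow(Add(1520, x), -1)))
Pow(Function('U')(Function('m')(26), Function('Y')(-6)), -1) = Pow(Mul(9, Pow(Add(1520, Add(-8, Mul(2, 26))), -1)), -1) = Pow(Mul(9, Pow(Add(1520, Add(-8, 52)), -1)), -1) = Pow(Mul(9, Pow(Add(1520, 44), -1)), -1) = Pow(Mul(9, Pow(1564, -1)), -1) = Pow(Mul(9, Rational(1, 1564)), -1) = Pow(Rational(9, 1564), -1) = Rational(1564, 9)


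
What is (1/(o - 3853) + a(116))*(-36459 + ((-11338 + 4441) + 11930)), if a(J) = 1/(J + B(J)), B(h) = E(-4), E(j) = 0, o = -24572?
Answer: -444819317/1648650 ≈ -269.81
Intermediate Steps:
B(h) = 0
a(J) = 1/J (a(J) = 1/(J + 0) = 1/J)
(1/(o - 3853) + a(116))*(-36459 + ((-11338 + 4441) + 11930)) = (1/(-24572 - 3853) + 1/116)*(-36459 + ((-11338 + 4441) + 11930)) = (1/(-28425) + 1/116)*(-36459 + (-6897 + 11930)) = (-1/28425 + 1/116)*(-36459 + 5033) = (28309/3297300)*(-31426) = -444819317/1648650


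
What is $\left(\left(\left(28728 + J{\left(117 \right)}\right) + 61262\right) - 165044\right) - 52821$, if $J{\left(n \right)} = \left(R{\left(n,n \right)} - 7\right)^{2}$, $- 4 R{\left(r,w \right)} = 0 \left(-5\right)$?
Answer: $-127826$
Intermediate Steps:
$R{\left(r,w \right)} = 0$ ($R{\left(r,w \right)} = - \frac{0 \left(-5\right)}{4} = \left(- \frac{1}{4}\right) 0 = 0$)
$J{\left(n \right)} = 49$ ($J{\left(n \right)} = \left(0 - 7\right)^{2} = \left(-7\right)^{2} = 49$)
$\left(\left(\left(28728 + J{\left(117 \right)}\right) + 61262\right) - 165044\right) - 52821 = \left(\left(\left(28728 + 49\right) + 61262\right) - 165044\right) - 52821 = \left(\left(28777 + 61262\right) - 165044\right) - 52821 = \left(90039 - 165044\right) - 52821 = -75005 - 52821 = -127826$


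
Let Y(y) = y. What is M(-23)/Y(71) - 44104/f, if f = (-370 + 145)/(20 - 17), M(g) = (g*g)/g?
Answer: 3129659/5325 ≈ 587.73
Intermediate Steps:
M(g) = g (M(g) = g²/g = g)
f = -75 (f = -225/3 = (⅓)*(-225) = -75)
M(-23)/Y(71) - 44104/f = -23/71 - 44104/(-75) = -23*1/71 - 44104*(-1/75) = -23/71 + 44104/75 = 3129659/5325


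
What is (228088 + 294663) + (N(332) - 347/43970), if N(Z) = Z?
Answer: 22999959163/43970 ≈ 5.2308e+5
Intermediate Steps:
(228088 + 294663) + (N(332) - 347/43970) = (228088 + 294663) + (332 - 347/43970) = 522751 + (332 - 347*1/43970) = 522751 + (332 - 347/43970) = 522751 + 14597693/43970 = 22999959163/43970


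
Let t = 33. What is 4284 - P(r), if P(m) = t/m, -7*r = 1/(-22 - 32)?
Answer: -8190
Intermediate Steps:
r = 1/378 (r = -1/(7*(-22 - 32)) = -1/7/(-54) = -1/7*(-1/54) = 1/378 ≈ 0.0026455)
P(m) = 33/m
4284 - P(r) = 4284 - 33/1/378 = 4284 - 33*378 = 4284 - 1*12474 = 4284 - 12474 = -8190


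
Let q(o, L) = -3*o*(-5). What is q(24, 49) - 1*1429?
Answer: -1069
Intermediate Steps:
q(o, L) = 15*o
q(24, 49) - 1*1429 = 15*24 - 1*1429 = 360 - 1429 = -1069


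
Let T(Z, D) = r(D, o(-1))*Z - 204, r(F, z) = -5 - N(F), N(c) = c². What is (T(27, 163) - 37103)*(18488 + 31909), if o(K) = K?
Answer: -38039907585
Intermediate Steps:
r(F, z) = -5 - F²
T(Z, D) = -204 + Z*(-5 - D²) (T(Z, D) = (-5 - D²)*Z - 204 = Z*(-5 - D²) - 204 = -204 + Z*(-5 - D²))
(T(27, 163) - 37103)*(18488 + 31909) = ((-204 - 1*27*(5 + 163²)) - 37103)*(18488 + 31909) = ((-204 - 1*27*(5 + 26569)) - 37103)*50397 = ((-204 - 1*27*26574) - 37103)*50397 = ((-204 - 717498) - 37103)*50397 = (-717702 - 37103)*50397 = -754805*50397 = -38039907585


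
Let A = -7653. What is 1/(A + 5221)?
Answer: -1/2432 ≈ -0.00041118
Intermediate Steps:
1/(A + 5221) = 1/(-7653 + 5221) = 1/(-2432) = -1/2432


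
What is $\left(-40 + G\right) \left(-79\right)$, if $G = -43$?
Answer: $6557$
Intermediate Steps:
$\left(-40 + G\right) \left(-79\right) = \left(-40 - 43\right) \left(-79\right) = \left(-83\right) \left(-79\right) = 6557$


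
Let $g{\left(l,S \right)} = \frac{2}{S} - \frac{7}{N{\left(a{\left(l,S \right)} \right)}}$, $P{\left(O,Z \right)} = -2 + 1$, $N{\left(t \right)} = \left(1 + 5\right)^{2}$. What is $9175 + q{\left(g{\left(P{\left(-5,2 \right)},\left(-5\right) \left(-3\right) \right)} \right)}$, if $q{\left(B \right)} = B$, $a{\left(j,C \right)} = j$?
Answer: $\frac{1651489}{180} \approx 9174.9$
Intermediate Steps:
$N{\left(t \right)} = 36$ ($N{\left(t \right)} = 6^{2} = 36$)
$P{\left(O,Z \right)} = -1$
$g{\left(l,S \right)} = - \frac{7}{36} + \frac{2}{S}$ ($g{\left(l,S \right)} = \frac{2}{S} - \frac{7}{36} = - \frac{7}{36} + \frac{2}{S}$)
$9175 + q{\left(g{\left(P{\left(-5,2 \right)},\left(-5\right) \left(-3\right) \right)} \right)} = 9175 - \left(\frac{7}{36} - \frac{2}{\left(-5\right) \left(-3\right)}\right) = 9175 - \left(\frac{7}{36} - \frac{2}{15}\right) = 9175 + \left(- \frac{7}{36} + 2 \cdot \frac{1}{15}\right) = 9175 + \left(- \frac{7}{36} + \frac{2}{15}\right) = 9175 - \frac{11}{180} = \frac{1651489}{180}$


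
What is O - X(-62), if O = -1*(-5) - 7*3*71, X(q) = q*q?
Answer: -5330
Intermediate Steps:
X(q) = q²
O = -1486 (O = 5 - 21*71 = 5 - 1491 = -1486)
O - X(-62) = -1486 - 1*(-62)² = -1486 - 1*3844 = -1486 - 3844 = -5330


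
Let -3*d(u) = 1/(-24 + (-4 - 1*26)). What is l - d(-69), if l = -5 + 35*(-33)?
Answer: -187921/162 ≈ -1160.0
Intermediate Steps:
d(u) = 1/162 (d(u) = -1/(3*(-24 + (-4 - 1*26))) = -1/(3*(-24 + (-4 - 26))) = -1/(3*(-24 - 30)) = -⅓/(-54) = -⅓*(-1/54) = 1/162)
l = -1160 (l = -5 - 1155 = -1160)
l - d(-69) = -1160 - 1*1/162 = -1160 - 1/162 = -187921/162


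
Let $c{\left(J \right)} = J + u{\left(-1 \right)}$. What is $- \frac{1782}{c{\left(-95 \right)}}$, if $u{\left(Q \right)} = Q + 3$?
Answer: $\frac{594}{31} \approx 19.161$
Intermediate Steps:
$u{\left(Q \right)} = 3 + Q$
$c{\left(J \right)} = 2 + J$ ($c{\left(J \right)} = J + \left(3 - 1\right) = J + 2 = 2 + J$)
$- \frac{1782}{c{\left(-95 \right)}} = - \frac{1782}{2 - 95} = - \frac{1782}{-93} = \left(-1782\right) \left(- \frac{1}{93}\right) = \frac{594}{31}$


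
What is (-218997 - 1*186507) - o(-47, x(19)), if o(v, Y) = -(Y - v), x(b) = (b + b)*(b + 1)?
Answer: -404697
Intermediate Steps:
x(b) = 2*b*(1 + b) (x(b) = (2*b)*(1 + b) = 2*b*(1 + b))
o(v, Y) = v - Y
(-218997 - 1*186507) - o(-47, x(19)) = (-218997 - 1*186507) - (-47 - 2*19*(1 + 19)) = (-218997 - 186507) - (-47 - 2*19*20) = -405504 - (-47 - 1*760) = -405504 - (-47 - 760) = -405504 - 1*(-807) = -405504 + 807 = -404697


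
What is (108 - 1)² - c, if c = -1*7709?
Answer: 19158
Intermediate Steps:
c = -7709
(108 - 1)² - c = (108 - 1)² - 1*(-7709) = 107² + 7709 = 11449 + 7709 = 19158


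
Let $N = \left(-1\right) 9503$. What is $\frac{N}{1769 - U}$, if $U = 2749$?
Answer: $\frac{9503}{980} \approx 9.6969$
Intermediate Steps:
$N = -9503$
$\frac{N}{1769 - U} = - \frac{9503}{1769 - 2749} = - \frac{9503}{-980} = \left(-9503\right) \left(- \frac{1}{980}\right) = \frac{9503}{980}$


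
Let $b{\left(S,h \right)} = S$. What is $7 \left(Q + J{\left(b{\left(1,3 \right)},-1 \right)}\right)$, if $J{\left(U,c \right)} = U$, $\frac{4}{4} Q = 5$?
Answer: $42$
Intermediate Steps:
$Q = 5$
$7 \left(Q + J{\left(b{\left(1,3 \right)},-1 \right)}\right) = 7 \left(5 + 1\right) = 7 \cdot 6 = 42$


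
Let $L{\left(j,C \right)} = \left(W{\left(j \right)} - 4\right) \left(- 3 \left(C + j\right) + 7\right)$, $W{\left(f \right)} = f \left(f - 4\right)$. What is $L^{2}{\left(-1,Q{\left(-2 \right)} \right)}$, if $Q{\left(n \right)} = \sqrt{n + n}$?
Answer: $64 - 120 i \approx 64.0 - 120.0 i$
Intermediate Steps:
$W{\left(f \right)} = f \left(-4 + f\right)$
$Q{\left(n \right)} = \sqrt{2} \sqrt{n}$ ($Q{\left(n \right)} = \sqrt{2 n} = \sqrt{2} \sqrt{n}$)
$L{\left(j,C \right)} = \left(-4 + j \left(-4 + j\right)\right) \left(7 - 3 C - 3 j\right)$ ($L{\left(j,C \right)} = \left(j \left(-4 + j\right) - 4\right) \left(- 3 \left(C + j\right) + 7\right) = \left(-4 + j \left(-4 + j\right)\right) \left(\left(- 3 C - 3 j\right) + 7\right) = \left(-4 + j \left(-4 + j\right)\right) \left(7 - 3 C - 3 j\right)$)
$L^{2}{\left(-1,Q{\left(-2 \right)} \right)} = \left(-28 - -16 - 3 \left(-1\right)^{3} + 12 \sqrt{2} \sqrt{-2} + 19 \left(-1\right)^{2} - 3 \sqrt{2} \sqrt{-2} \left(-1\right)^{2} + 12 \sqrt{2} \sqrt{-2} \left(-1\right)\right)^{2} = \left(-28 + 16 - -3 + 12 \sqrt{2} i \sqrt{2} + 19 \cdot 1 - 3 \sqrt{2} i \sqrt{2} \cdot 1 + 12 \sqrt{2} i \sqrt{2} \left(-1\right)\right)^{2} = \left(-28 + 16 + 3 + 12 \cdot 2 i + 19 - 3 \cdot 2 i 1 + 12 \cdot 2 i \left(-1\right)\right)^{2} = \left(-28 + 16 + 3 + 24 i + 19 - 6 i - 24 i\right)^{2} = \left(10 - 6 i\right)^{2}$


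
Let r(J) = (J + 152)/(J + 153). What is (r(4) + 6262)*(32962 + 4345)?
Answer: 36683600030/157 ≈ 2.3365e+8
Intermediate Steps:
r(J) = (152 + J)/(153 + J)
(r(4) + 6262)*(32962 + 4345) = ((152 + 4)/(153 + 4) + 6262)*(32962 + 4345) = (156/157 + 6262)*37307 = (983290/157)*37307 = 36683600030/157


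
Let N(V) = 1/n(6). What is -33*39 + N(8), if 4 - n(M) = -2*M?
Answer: -20591/16 ≈ -1286.9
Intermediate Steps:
n(M) = 4 + 2*M (n(M) = 4 - (-2)*M = 4 + 2*M)
N(V) = 1/16 (N(V) = 1/(4 + 2*6) = 1/(4 + 12) = 1/16)
-33*39 + N(8) = -33*39 + 1/16 = -1287 + 1/16 = -20591/16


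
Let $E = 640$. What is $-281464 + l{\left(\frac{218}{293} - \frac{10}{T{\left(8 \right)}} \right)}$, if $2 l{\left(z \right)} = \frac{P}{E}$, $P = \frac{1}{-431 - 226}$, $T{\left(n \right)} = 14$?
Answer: $- \frac{236699965441}{840960} \approx -2.8146 \cdot 10^{5}$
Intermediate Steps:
$P = - \frac{1}{657}$ ($P = \frac{1}{-657} = - \frac{1}{657} \approx -0.0015221$)
$l{\left(z \right)} = - \frac{1}{840960}$ ($l{\left(z \right)} = \frac{\left(- \frac{1}{657}\right) \frac{1}{640}}{2} = \frac{1}{2} \left(- \frac{1}{420480}\right) = - \frac{1}{840960}$)
$-281464 + l{\left(\frac{218}{293} - \frac{10}{T{\left(8 \right)}} \right)} = -281464 - \frac{1}{840960} = - \frac{236699965441}{840960}$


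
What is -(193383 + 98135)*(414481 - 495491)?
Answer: 23615873180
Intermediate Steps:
-(193383 + 98135)*(414481 - 495491) = -291518*(-81010) = -1*(-23615873180) = 23615873180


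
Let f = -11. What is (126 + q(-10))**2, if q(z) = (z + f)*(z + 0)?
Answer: 112896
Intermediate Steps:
q(z) = z*(-11 + z) (q(z) = (z - 11)*(z + 0) = (-11 + z)*z = z*(-11 + z))
(126 + q(-10))**2 = (126 - 10*(-11 - 10))**2 = (126 - 10*(-21))**2 = (126 + 210)**2 = 336**2 = 112896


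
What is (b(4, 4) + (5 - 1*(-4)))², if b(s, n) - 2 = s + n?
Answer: 361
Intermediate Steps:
b(s, n) = 2 + n + s (b(s, n) = 2 + (s + n) = 2 + (n + s) = 2 + n + s)
(b(4, 4) + (5 - 1*(-4)))² = ((2 + 4 + 4) + (5 - 1*(-4)))² = (10 + (5 + 4))² = (10 + 9)² = 19² = 361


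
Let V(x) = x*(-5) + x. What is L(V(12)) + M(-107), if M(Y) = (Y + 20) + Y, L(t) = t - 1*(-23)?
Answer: -219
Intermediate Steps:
V(x) = -4*x (V(x) = -5*x + x = -4*x)
L(t) = 23 + t (L(t) = t + 23 = 23 + t)
M(Y) = 20 + 2*Y (M(Y) = (20 + Y) + Y = 20 + 2*Y)
L(V(12)) + M(-107) = (23 - 4*12) + (20 + 2*(-107)) = (23 - 48) + (20 - 214) = -25 - 194 = -219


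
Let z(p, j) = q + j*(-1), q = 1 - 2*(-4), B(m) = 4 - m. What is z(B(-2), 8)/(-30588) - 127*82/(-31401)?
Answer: 106170677/320164596 ≈ 0.33161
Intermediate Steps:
q = 9 (q = 1 + 8 = 9)
z(p, j) = 9 - j (z(p, j) = 9 + j*(-1) = 9 - j)
z(B(-2), 8)/(-30588) - 127*82/(-31401) = (9 - 1*8)/(-30588) - 127*82/(-31401) = (9 - 8)*(-1/30588) - 10414*(-1/31401) = 1*(-1/30588) + 10414/31401 = -1/30588 + 10414/31401 = 106170677/320164596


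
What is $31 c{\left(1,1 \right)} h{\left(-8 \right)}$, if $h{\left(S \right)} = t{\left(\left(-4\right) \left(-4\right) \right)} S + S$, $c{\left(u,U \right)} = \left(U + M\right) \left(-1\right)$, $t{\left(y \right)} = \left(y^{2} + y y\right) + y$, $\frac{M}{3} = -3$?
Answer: $-1049536$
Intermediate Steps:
$M = -9$ ($M = 3 \left(-3\right) = -9$)
$t{\left(y \right)} = y + 2 y^{2}$ ($t{\left(y \right)} = \left(y^{2} + y^{2}\right) + y = 2 y^{2} + y = y + 2 y^{2}$)
$c{\left(u,U \right)} = 9 - U$ ($c{\left(u,U \right)} = \left(U - 9\right) \left(-1\right) = \left(-9 + U\right) \left(-1\right) = 9 - U$)
$h{\left(S \right)} = 529 S$ ($h{\left(S \right)} = \left(-4\right) \left(-4\right) \left(1 + 2 \left(\left(-4\right) \left(-4\right)\right)\right) S + S = 16 \left(1 + 2 \cdot 16\right) S + S = 16 \left(1 + 32\right) S + S = 16 \cdot 33 S + S = 528 S + S = 529 S$)
$31 c{\left(1,1 \right)} h{\left(-8 \right)} = 31 \left(9 - 1\right) 529 \left(-8\right) = 31 \left(9 - 1\right) \left(-4232\right) = 31 \cdot 8 \left(-4232\right) = 248 \left(-4232\right) = -1049536$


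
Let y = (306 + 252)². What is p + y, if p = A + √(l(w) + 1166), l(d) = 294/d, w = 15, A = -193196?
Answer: 118168 + 2*√7410/5 ≈ 1.1820e+5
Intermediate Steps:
p = -193196 + 2*√7410/5 (p = -193196 + √(294/15 + 1166) = -193196 + √(294*(1/15) + 1166) = -193196 + √(98/5 + 1166) = -193196 + √(5928/5) = -193196 + 2*√7410/5 ≈ -1.9316e+5)
y = 311364 (y = 558² = 311364)
p + y = (-193196 + 2*√7410/5) + 311364 = 118168 + 2*√7410/5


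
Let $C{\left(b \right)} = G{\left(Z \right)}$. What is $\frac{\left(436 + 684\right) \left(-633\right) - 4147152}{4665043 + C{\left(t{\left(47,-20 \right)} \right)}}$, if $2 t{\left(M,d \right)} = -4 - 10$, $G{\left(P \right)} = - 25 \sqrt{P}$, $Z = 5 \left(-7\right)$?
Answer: $- \frac{1887830941068}{1813552184477} - \frac{10116900 i \sqrt{35}}{1813552184477} \approx -1.041 - 3.3003 \cdot 10^{-5} i$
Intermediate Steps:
$Z = -35$
$t{\left(M,d \right)} = -7$ ($t{\left(M,d \right)} = \frac{-4 - 10}{2} = \frac{1}{2} \left(-14\right) = -7$)
$C{\left(b \right)} = - 25 i \sqrt{35}$ ($C{\left(b \right)} = - 25 \sqrt{-35} = - 25 i \sqrt{35}$)
$\frac{\left(436 + 684\right) \left(-633\right) - 4147152}{4665043 + C{\left(t{\left(47,-20 \right)} \right)}} = \frac{\left(436 + 684\right) \left(-633\right) - 4147152}{4665043 - 25 i \sqrt{35}} = \frac{1120 \left(-633\right) - 4147152}{4665043 - 25 i \sqrt{35}} = \frac{-708960 - 4147152}{4665043 - 25 i \sqrt{35}} = - \frac{4856112}{4665043 - 25 i \sqrt{35}}$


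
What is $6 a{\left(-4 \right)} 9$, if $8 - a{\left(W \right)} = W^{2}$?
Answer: $-432$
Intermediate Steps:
$a{\left(W \right)} = 8 - W^{2}$
$6 a{\left(-4 \right)} 9 = 6 \left(8 - \left(-4\right)^{2}\right) 9 = 6 \left(8 - 16\right) 9 = 6 \left(-8\right) 9 = \left(-48\right) 9 = -432$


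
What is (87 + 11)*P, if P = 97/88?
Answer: 4753/44 ≈ 108.02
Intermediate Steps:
P = 97/88 (P = 97*(1/88) = 97/88 ≈ 1.1023)
(87 + 11)*P = (87 + 11)*(97/88) = 98*(97/88) = 4753/44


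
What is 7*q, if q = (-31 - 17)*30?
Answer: -10080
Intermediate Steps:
q = -1440 (q = -48*30 = -1440)
7*q = 7*(-1440) = -10080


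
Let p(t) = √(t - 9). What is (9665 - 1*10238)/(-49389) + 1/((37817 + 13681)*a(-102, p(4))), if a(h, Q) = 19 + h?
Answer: 816381331/70368360642 ≈ 0.011602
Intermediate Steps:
p(t) = √(-9 + t)
(9665 - 1*10238)/(-49389) + 1/((37817 + 13681)*a(-102, p(4))) = (9665 - 1*10238)/(-49389) + 1/((37817 + 13681)*(19 - 102)) = (9665 - 10238)*(-1/49389) + 1/(51498*(-83)) = -573*(-1/49389) + (1/51498)*(-1/83) = 191/16463 - 1/4274334 = 816381331/70368360642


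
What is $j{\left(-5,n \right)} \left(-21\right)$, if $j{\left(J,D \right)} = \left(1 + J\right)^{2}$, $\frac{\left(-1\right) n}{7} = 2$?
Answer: $-336$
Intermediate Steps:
$n = -14$ ($n = \left(-7\right) 2 = -14$)
$j{\left(-5,n \right)} \left(-21\right) = \left(1 - 5\right)^{2} \left(-21\right) = \left(-4\right)^{2} \left(-21\right) = 16 \left(-21\right) = -336$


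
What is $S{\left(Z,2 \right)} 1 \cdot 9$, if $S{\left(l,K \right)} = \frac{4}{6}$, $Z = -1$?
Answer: $6$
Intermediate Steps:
$S{\left(l,K \right)} = \frac{2}{3}$ ($S{\left(l,K \right)} = 4 \cdot \frac{1}{6} = \frac{2}{3}$)
$S{\left(Z,2 \right)} 1 \cdot 9 = \frac{2}{3} \cdot 1 \cdot 9 = \frac{2}{3} \cdot 9 = 6$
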